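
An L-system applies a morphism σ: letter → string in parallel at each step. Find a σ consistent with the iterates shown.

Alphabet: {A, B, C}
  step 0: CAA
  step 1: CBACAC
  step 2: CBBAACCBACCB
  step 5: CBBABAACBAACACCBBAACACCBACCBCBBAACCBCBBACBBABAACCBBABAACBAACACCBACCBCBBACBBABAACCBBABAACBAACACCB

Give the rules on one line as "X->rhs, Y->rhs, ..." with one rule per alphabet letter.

  step 1 ⇒ step 2: CBACAC ⇒ CB·BA·AC·CB·AC·CB
    A ↦ AC
    B ↦ BA
    C ↦ CB

A->AC, B->BA, C->CB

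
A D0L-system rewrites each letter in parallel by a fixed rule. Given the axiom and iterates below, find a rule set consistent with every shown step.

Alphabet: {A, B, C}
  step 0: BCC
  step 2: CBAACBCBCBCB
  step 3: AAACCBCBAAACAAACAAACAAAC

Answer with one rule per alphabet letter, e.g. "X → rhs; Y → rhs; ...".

  step 2 ⇒ step 3: CBAACBCBCBCB ⇒ AA·AC·CB·CB·AA·AC·AA·AC·AA·AC·AA·AC
    A ↦ CB
    B ↦ AC
    C ↦ AA

A->CB, B->AC, C->AA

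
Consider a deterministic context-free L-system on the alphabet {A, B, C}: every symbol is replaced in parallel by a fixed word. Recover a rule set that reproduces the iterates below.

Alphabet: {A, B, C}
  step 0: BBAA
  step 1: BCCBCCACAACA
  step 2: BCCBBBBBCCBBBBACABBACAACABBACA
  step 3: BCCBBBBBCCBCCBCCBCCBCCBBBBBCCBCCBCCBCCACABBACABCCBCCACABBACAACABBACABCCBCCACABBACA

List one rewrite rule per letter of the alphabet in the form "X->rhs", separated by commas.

  step 2 ⇒ step 3: BCCBBBBBCCBBBBACABBACAACABBACA ⇒ BCC·BB·BB·BCC·BCC·BCC·BCC·BCC·BB·BB·BCC·BCC·BCC·BCC·ACA·BB·ACA·BCC·BCC·ACA·BB·ACA·ACA·BB·ACA·BCC·BCC·ACA·BB·ACA
    A ↦ ACA
    B ↦ BCC
    C ↦ BB

A->ACA, B->BCC, C->BB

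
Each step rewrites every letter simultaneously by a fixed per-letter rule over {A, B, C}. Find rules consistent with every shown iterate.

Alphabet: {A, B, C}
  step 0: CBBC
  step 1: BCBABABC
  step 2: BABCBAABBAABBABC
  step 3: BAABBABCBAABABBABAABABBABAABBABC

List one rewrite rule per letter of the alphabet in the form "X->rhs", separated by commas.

  step 2 ⇒ step 3: BABCBAABBAABBABC ⇒ BA·AB·BA·BC·BA·AB·AB·BA·BA·AB·AB·BA·BA·AB·BA·BC
    A ↦ AB
    B ↦ BA
    C ↦ BC

A->AB, B->BA, C->BC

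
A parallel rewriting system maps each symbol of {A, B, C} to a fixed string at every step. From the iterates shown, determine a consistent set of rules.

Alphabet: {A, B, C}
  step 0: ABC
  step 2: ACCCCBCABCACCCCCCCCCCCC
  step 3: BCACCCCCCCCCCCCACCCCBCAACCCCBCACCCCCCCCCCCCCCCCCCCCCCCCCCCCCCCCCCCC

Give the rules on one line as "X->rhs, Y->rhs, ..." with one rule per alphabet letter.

A->BCA, B->AC, C->CCC

  step 2 ⇒ step 3: ACCCCBCABCACCCCCCCCCCCC ⇒ BCA·CCC·CCC·CCC·CCC·AC·CCC·BCA·AC·CCC·BCA·CCC·CCC·CCC·CCC·CCC·CCC·CCC·CCC·CCC·CCC·CCC·CCC
    A ↦ BCA
    B ↦ AC
    C ↦ CCC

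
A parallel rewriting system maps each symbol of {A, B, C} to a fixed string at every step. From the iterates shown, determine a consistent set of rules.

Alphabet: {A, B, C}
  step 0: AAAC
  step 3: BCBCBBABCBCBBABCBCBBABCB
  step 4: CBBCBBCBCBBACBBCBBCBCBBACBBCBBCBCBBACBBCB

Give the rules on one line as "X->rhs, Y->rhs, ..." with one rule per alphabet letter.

  step 3 ⇒ step 4: BCBCBBABCBCBBABCBCBBABCB ⇒ CB·B·CB·B·CB·CB·BA·CB·B·CB·B·CB·CB·BA·CB·B·CB·B·CB·CB·BA·CB·B·CB
    A ↦ BA
    B ↦ CB
    C ↦ B

A->BA, B->CB, C->B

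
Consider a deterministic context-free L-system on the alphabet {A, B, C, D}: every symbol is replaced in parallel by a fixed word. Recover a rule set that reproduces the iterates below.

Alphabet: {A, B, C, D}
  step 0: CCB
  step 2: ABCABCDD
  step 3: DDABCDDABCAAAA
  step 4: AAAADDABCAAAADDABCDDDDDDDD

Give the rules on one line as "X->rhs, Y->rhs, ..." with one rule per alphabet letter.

  step 3 ⇒ step 4: DDABCDDABCAAAA ⇒ AA·AA·DD·A·BC·AA·AA·DD·A·BC·DD·DD·DD·DD
    A ↦ DD
    B ↦ A
    C ↦ BC
    D ↦ AA

A->DD, B->A, C->BC, D->AA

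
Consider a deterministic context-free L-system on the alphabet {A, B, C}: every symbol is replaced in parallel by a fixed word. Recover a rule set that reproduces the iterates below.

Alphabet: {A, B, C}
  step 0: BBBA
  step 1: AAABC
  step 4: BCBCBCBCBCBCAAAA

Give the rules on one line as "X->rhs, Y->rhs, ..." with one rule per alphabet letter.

  step 0 ⇒ step 1: BBBA ⇒ A·A·A·BC
    A ↦ BC
    B ↦ A
    C ↦ A  (constrained at step 1)

A->BC, B->A, C->A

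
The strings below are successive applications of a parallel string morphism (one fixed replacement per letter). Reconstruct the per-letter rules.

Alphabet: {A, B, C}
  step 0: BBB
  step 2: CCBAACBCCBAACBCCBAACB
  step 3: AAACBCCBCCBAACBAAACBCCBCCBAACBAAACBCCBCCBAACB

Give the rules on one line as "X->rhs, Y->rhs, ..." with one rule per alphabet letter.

A->CCB, B->ACB, C->A

  step 2 ⇒ step 3: CCBAACBCCBAACBCCBAACB ⇒ A·A·ACB·CCB·CCB·A·ACB·A·A·ACB·CCB·CCB·A·ACB·A·A·ACB·CCB·CCB·A·ACB
    A ↦ CCB
    B ↦ ACB
    C ↦ A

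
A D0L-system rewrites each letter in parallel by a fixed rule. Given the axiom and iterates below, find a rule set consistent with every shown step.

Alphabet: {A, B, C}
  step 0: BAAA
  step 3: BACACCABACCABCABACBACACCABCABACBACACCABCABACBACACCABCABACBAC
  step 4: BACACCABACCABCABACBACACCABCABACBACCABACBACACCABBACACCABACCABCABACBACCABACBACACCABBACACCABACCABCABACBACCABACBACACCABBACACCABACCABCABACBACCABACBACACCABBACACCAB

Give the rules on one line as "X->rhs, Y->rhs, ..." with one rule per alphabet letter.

A->AC, B->BAC, C->CAB

  step 3 ⇒ step 4: BACACCABACCABCABACBACACCABCABACBACACCABCABACBACACCABCABACBAC ⇒ BAC·AC·CAB·AC·CAB·CAB·AC·BAC·AC·CAB·CAB·AC·BAC·CAB·AC·BAC·AC·CAB·BAC·AC·CAB·AC·CAB·CAB·AC·BAC·CAB·AC·BAC·AC·CAB·BAC·AC·CAB·AC·CAB·CAB·AC·BAC·CAB·AC·BAC·AC·CAB·BAC·AC·CAB·AC·CAB·CAB·AC·BAC·CAB·AC·BAC·AC·CAB·BAC·AC·CAB
    A ↦ AC
    B ↦ BAC
    C ↦ CAB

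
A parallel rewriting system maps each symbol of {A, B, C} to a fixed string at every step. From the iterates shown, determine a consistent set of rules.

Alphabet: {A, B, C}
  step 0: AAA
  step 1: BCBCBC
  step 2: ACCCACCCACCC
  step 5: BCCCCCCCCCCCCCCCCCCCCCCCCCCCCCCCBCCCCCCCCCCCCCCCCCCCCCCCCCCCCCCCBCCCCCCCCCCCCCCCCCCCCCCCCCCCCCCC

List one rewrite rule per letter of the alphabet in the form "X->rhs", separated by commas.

A->BC, B->AC, C->CC

  step 1 ⇒ step 2: BCBCBC ⇒ AC·CC·AC·CC·AC·CC
    B ↦ AC
    C ↦ CC
  step 0 ⇒ step 1: AAA ⇒ BC·BC·BC
    A ↦ BC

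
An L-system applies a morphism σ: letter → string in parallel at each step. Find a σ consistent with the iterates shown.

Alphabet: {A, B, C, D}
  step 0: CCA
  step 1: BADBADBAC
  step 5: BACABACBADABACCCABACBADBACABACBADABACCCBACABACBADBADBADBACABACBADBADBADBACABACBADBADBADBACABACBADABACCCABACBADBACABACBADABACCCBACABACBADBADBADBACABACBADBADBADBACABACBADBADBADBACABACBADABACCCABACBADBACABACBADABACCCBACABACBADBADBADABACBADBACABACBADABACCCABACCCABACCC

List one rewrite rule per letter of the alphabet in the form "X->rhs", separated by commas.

A->BAC, B->A, C->BAD, D->CC

  step 0 ⇒ step 1: CCA ⇒ BAD·BAD·BAC
    A ↦ BAC
    C ↦ BAD
    B ↦ A  (constrained at step 1)
    D ↦ CC  (constrained at step 1)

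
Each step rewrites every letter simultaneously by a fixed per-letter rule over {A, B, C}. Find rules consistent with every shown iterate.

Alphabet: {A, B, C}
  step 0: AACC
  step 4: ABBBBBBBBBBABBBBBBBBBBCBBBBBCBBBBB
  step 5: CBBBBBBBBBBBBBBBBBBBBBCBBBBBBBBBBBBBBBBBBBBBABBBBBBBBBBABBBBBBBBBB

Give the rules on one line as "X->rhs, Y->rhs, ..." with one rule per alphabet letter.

  step 4 ⇒ step 5: ABBBBBBBBBBABBBBBBBBBBCBBBBBCBBBBB ⇒ CB·BB·BB·BB·BB·BB·BB·BB·BB·BB·BB·CB·BB·BB·BB·BB·BB·BB·BB·BB·BB·BB·A·BB·BB·BB·BB·BB·A·BB·BB·BB·BB·BB
    A ↦ CB
    B ↦ BB
    C ↦ A

A->CB, B->BB, C->A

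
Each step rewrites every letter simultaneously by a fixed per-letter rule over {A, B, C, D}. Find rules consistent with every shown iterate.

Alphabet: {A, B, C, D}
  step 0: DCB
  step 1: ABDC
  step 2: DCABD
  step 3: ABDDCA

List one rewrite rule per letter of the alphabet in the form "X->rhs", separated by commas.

A->D, B->C, C->BD, D->A

  step 2 ⇒ step 3: DCABD ⇒ A·BD·D·C·A
    A ↦ D
    B ↦ C
    C ↦ BD
    D ↦ A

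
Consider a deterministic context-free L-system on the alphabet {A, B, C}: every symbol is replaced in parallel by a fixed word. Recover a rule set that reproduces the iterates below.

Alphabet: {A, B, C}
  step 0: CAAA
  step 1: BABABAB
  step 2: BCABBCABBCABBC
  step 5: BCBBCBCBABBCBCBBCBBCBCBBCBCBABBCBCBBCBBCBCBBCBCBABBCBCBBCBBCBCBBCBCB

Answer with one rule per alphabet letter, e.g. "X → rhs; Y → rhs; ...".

  step 1 ⇒ step 2: BABABAB ⇒ BC·AB·BC·AB·BC·AB·BC
    A ↦ AB
    B ↦ BC
  step 0 ⇒ step 1: CAAA ⇒ B·AB·AB·AB
    C ↦ B

A->AB, B->BC, C->B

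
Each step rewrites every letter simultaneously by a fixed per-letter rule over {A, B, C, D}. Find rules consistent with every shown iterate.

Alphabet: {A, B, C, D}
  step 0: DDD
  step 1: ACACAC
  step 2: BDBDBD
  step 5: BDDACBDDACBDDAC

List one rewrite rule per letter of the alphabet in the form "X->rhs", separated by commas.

  step 1 ⇒ step 2: ACACAC ⇒ B·D·B·D·B·D
    A ↦ B
    C ↦ D
    B ↦ D  (constrained at step 2)
  step 0 ⇒ step 1: DDD ⇒ AC·AC·AC
    D ↦ AC

A->B, B->D, C->D, D->AC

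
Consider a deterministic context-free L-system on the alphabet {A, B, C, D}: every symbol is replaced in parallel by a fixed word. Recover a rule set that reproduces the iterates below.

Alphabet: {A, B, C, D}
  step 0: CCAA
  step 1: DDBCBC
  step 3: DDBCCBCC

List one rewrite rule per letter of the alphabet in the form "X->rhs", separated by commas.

  step 0 ⇒ step 1: CCAA ⇒ D·D·BC·BC
    A ↦ BC
    C ↦ D
    B ↦ A  (constrained at step 1)
    D ↦ C  (constrained at step 1)

A->BC, B->A, C->D, D->C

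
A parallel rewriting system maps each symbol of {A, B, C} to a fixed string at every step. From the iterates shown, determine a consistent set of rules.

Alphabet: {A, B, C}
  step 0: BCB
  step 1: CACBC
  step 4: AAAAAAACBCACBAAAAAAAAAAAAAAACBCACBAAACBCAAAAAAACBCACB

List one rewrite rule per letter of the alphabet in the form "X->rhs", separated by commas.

  step 0 ⇒ step 1: BCB ⇒ C·ACB·C
    B ↦ C
    C ↦ ACB
    A ↦ AA  (constrained at step 1)

A->AA, B->C, C->ACB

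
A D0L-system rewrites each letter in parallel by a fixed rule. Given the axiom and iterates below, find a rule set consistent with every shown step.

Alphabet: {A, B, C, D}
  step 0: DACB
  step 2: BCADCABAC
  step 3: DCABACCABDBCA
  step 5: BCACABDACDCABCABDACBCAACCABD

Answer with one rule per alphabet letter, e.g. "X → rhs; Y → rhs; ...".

  step 2 ⇒ step 3: BCADCABAC ⇒ D·CA·B·AC·CA·B·D·B·CA
    A ↦ B
    B ↦ D
    C ↦ CA
    D ↦ AC

A->B, B->D, C->CA, D->AC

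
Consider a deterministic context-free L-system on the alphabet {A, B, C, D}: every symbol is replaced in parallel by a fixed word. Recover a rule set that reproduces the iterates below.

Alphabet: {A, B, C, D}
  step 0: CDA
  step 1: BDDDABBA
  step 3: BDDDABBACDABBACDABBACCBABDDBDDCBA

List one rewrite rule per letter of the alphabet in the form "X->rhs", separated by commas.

  step 0 ⇒ step 1: CDA ⇒ BDD·DAB·BA
    A ↦ BA
    C ↦ BDD
    D ↦ DAB
    B ↦ C  (constrained at step 1)

A->BA, B->C, C->BDD, D->DAB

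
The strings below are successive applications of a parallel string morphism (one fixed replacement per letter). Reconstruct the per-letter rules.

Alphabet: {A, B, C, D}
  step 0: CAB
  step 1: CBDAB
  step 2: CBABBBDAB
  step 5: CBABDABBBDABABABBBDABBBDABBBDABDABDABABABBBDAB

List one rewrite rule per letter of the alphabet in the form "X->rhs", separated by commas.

  step 1 ⇒ step 2: CBDAB ⇒ CB·AB·BB·D·AB
    A ↦ D
    B ↦ AB
    C ↦ CB
    D ↦ BB

A->D, B->AB, C->CB, D->BB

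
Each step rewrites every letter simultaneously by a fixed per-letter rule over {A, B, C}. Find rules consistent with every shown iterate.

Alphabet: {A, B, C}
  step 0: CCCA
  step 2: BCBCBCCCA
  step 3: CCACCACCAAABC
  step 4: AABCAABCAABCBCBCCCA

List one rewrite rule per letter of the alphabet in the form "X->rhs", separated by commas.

  step 3 ⇒ step 4: CCACCACCAAABC ⇒ A·A·BC·A·A·BC·A·A·BC·BC·BC·CC·A
    A ↦ BC
    B ↦ CC
    C ↦ A

A->BC, B->CC, C->A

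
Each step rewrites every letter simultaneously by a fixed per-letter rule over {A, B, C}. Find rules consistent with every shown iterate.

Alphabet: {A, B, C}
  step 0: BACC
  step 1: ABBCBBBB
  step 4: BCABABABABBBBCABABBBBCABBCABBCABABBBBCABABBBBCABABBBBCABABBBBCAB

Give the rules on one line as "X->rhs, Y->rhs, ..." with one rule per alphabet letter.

  step 0 ⇒ step 1: BACC ⇒ AB·BC·BB·BB
    A ↦ BC
    B ↦ AB
    C ↦ BB

A->BC, B->AB, C->BB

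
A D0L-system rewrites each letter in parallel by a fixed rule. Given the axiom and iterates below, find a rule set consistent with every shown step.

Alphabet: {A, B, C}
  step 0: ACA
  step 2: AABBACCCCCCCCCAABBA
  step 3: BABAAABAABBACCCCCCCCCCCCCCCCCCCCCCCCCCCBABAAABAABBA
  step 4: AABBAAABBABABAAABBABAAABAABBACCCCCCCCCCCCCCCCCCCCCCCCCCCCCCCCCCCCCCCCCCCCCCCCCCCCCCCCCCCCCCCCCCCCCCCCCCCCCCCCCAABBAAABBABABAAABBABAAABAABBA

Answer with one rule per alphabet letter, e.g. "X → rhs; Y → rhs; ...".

A->BA, B->AAB, C->CCC

  step 3 ⇒ step 4: BABAAABAABBACCCCCCCCCCCCCCCCCCCCCCCCCCCBABAAABAABBA ⇒ AAB·BA·AAB·BA·BA·BA·AAB·BA·BA·AAB·AAB·BA·CCC·CCC·CCC·CCC·CCC·CCC·CCC·CCC·CCC·CCC·CCC·CCC·CCC·CCC·CCC·CCC·CCC·CCC·CCC·CCC·CCC·CCC·CCC·CCC·CCC·CCC·CCC·AAB·BA·AAB·BA·BA·BA·AAB·BA·BA·AAB·AAB·BA
    A ↦ BA
    B ↦ AAB
    C ↦ CCC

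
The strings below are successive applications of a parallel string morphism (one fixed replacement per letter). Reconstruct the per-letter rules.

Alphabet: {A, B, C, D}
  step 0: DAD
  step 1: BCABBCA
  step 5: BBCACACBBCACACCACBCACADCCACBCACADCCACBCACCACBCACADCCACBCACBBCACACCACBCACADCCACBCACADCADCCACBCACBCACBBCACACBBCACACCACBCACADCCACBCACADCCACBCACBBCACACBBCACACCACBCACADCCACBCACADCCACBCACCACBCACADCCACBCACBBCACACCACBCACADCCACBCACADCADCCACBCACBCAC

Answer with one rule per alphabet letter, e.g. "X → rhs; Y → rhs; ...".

  step 0 ⇒ step 1: DAD ⇒ BCA·B·BCA
    A ↦ B
    D ↦ BCA
    B ↦ ADC  (constrained at step 1)
    C ↦ CAC  (constrained at step 1)

A->B, B->ADC, C->CAC, D->BCA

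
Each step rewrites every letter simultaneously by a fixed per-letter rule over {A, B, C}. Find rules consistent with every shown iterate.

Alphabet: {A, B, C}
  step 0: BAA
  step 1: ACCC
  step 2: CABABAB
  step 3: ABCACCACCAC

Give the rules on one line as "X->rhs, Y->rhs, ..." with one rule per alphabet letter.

  step 2 ⇒ step 3: CABABAB ⇒ AB·C·AC·C·AC·C·AC
    A ↦ C
    B ↦ AC
    C ↦ AB

A->C, B->AC, C->AB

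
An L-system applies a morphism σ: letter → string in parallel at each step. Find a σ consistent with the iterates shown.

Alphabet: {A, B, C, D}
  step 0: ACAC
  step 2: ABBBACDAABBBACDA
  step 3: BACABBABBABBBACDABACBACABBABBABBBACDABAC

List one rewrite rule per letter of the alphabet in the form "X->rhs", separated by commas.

  step 2 ⇒ step 3: ABBBACDAABBBACDA ⇒ BAC·ABB·ABB·ABB·BAC·D·A·BAC·BAC·ABB·ABB·ABB·BAC·D·A·BAC
    A ↦ BAC
    B ↦ ABB
    C ↦ D
    D ↦ A

A->BAC, B->ABB, C->D, D->A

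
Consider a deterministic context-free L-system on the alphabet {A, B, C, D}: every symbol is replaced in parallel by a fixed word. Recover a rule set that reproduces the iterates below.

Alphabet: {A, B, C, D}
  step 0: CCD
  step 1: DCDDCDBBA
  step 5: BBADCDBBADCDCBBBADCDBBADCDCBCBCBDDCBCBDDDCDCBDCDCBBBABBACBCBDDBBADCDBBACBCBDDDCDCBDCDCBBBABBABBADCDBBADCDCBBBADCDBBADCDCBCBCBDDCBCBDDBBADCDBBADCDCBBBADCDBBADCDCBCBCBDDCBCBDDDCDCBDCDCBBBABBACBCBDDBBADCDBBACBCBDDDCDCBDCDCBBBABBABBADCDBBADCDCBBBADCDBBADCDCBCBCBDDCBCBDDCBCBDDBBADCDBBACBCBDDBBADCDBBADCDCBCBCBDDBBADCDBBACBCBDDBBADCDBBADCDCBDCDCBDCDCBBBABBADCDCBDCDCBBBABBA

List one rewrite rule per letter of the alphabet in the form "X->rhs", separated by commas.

A->DD, B->CB, C->DCD, D->BBA

  step 0 ⇒ step 1: CCD ⇒ DCD·DCD·BBA
    C ↦ DCD
    D ↦ BBA
    A ↦ DD  (constrained at step 1)
    B ↦ CB  (constrained at step 1)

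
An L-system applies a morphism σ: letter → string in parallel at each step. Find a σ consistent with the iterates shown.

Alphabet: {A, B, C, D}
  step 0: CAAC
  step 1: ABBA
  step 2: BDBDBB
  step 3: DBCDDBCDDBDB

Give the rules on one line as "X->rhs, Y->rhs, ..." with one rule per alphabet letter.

A->B, B->DB, C->A, D->CD

  step 2 ⇒ step 3: BDBDBB ⇒ DB·CD·DB·CD·DB·DB
    B ↦ DB
    D ↦ CD
  step 0 ⇒ step 1: CAAC ⇒ A·B·B·A
    A ↦ B
  step 0 ⇒ step 1: CAAC ⇒ A·B·B·A
    C ↦ A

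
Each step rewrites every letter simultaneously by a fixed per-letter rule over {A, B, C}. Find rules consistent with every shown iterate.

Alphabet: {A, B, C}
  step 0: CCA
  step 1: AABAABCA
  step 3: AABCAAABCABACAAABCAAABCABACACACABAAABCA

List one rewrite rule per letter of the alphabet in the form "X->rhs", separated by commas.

  step 0 ⇒ step 1: CCA ⇒ AAB·AAB·CA
    A ↦ CA
    C ↦ AAB
    B ↦ BA  (constrained at step 1)

A->CA, B->BA, C->AAB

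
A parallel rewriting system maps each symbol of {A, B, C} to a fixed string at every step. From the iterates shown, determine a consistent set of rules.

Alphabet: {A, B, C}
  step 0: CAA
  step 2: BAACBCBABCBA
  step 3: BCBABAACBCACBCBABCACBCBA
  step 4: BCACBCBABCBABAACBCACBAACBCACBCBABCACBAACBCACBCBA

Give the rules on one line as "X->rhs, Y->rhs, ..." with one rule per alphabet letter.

A->BA, B->BC, C->AC

  step 3 ⇒ step 4: BCBABAACBCACBCBABCACBCBA ⇒ BC·AC·BC·BA·BC·BA·BA·AC·BC·AC·BA·AC·BC·AC·BC·BA·BC·AC·BA·AC·BC·AC·BC·BA
    A ↦ BA
    B ↦ BC
    C ↦ AC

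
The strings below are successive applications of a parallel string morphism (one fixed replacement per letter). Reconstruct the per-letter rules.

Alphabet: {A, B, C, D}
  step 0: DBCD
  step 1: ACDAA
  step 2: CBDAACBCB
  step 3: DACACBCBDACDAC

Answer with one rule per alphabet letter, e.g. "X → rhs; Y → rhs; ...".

  step 2 ⇒ step 3: CBDAACBCB ⇒ DA·C·A·CB·CB·DA·C·DA·C
    A ↦ CB
    B ↦ C
    C ↦ DA
    D ↦ A

A->CB, B->C, C->DA, D->A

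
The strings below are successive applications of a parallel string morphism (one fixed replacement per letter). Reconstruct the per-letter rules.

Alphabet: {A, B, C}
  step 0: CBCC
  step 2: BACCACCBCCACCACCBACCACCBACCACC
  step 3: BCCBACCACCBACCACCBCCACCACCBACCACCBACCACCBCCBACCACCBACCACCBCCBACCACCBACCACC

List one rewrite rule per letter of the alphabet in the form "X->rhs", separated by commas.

  step 2 ⇒ step 3: BACCACCBCCACCACCBACCACCBACCACC ⇒ BCC·B·ACC·ACC·B·ACC·ACC·BCC·ACC·ACC·B·ACC·ACC·B·ACC·ACC·BCC·B·ACC·ACC·B·ACC·ACC·BCC·B·ACC·ACC·B·ACC·ACC
    A ↦ B
    B ↦ BCC
    C ↦ ACC

A->B, B->BCC, C->ACC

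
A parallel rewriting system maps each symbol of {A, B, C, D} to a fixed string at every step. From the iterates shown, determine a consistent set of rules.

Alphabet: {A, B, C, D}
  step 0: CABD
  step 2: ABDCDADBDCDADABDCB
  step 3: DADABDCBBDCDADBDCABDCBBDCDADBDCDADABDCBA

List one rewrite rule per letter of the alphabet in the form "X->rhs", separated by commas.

A->DAD, B->A, C->B, D->BDC

  step 2 ⇒ step 3: ABDCDADBDCDADABDCB ⇒ DAD·A·BDC·B·BDC·DAD·BDC·A·BDC·B·BDC·DAD·BDC·DAD·A·BDC·B·A
    A ↦ DAD
    B ↦ A
    C ↦ B
    D ↦ BDC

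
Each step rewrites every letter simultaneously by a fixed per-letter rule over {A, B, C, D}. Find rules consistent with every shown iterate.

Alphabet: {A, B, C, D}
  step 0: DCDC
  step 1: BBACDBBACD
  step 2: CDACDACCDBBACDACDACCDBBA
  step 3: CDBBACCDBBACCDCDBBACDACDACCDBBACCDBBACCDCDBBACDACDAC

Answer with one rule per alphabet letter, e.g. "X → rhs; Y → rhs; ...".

  step 2 ⇒ step 3: CDACDACCDBBACDACDACCDBBA ⇒ CD·BBA·C·CD·BBA·C·CD·CD·BBA·CDA·CDA·C·CD·BBA·C·CD·BBA·C·CD·CD·BBA·CDA·CDA·C
    A ↦ C
    B ↦ CDA
    C ↦ CD
    D ↦ BBA

A->C, B->CDA, C->CD, D->BBA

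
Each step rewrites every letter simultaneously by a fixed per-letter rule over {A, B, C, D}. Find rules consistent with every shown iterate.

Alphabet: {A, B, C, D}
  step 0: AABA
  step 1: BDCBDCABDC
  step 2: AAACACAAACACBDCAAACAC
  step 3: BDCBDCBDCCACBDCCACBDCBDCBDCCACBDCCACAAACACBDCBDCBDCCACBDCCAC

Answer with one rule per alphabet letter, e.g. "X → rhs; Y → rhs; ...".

  step 2 ⇒ step 3: AAACACAAACACBDCAAACAC ⇒ BDC·BDC·BDC·CAC·BDC·CAC·BDC·BDC·BDC·CAC·BDC·CAC·A·AA·CAC·BDC·BDC·BDC·CAC·BDC·CAC
    A ↦ BDC
    B ↦ A
    C ↦ CAC
    D ↦ AA

A->BDC, B->A, C->CAC, D->AA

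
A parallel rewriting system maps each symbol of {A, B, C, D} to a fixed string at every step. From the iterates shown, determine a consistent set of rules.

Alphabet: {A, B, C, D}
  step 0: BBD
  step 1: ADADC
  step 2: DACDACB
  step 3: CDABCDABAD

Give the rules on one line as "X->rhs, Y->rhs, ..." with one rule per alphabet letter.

A->DA, B->AD, C->B, D->C

  step 2 ⇒ step 3: DACDACB ⇒ C·DA·B·C·DA·B·AD
    A ↦ DA
    B ↦ AD
    C ↦ B
    D ↦ C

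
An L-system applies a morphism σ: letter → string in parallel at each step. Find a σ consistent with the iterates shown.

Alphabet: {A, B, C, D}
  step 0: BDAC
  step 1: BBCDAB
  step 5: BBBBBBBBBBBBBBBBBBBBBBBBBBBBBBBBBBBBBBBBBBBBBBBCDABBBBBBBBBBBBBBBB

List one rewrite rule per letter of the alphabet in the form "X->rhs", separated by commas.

A->DA, B->BB, C->B, D->C

  step 0 ⇒ step 1: BDAC ⇒ BB·C·DA·B
    A ↦ DA
    B ↦ BB
    C ↦ B
    D ↦ C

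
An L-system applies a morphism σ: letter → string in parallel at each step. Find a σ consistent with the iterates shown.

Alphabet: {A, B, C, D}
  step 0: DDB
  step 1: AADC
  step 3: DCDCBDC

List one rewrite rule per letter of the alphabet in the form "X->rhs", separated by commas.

A->B, B->DC, C->B, D->A

  step 0 ⇒ step 1: DDB ⇒ A·A·DC
    B ↦ DC
    D ↦ A
    A ↦ B  (constrained at step 1)
    C ↦ B  (constrained at step 1)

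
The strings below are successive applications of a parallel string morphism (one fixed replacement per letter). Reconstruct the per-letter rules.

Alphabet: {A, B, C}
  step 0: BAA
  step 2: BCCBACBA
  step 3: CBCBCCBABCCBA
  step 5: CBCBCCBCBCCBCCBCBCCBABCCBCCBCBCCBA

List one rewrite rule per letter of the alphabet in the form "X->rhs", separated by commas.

  step 2 ⇒ step 3: BCCBACBA ⇒ C·BC·BC·C·BA·BC·C·BA
    A ↦ BA
    B ↦ C
    C ↦ BC

A->BA, B->C, C->BC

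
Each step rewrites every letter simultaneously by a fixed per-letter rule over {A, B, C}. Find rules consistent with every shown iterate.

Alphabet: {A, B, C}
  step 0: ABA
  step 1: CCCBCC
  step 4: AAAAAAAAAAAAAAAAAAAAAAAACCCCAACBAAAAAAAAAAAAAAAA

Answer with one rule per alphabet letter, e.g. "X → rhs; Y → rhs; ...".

  step 0 ⇒ step 1: ABA ⇒ CC·CB·CC
    A ↦ CC
    B ↦ CB
    C ↦ AA  (constrained at step 1)

A->CC, B->CB, C->AA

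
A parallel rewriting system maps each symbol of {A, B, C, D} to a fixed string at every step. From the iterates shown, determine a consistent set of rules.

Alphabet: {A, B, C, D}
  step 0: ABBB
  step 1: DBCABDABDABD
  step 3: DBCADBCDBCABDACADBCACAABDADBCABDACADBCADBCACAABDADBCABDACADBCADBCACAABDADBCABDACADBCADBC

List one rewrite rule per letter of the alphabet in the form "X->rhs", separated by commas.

  step 0 ⇒ step 1: ABBB ⇒ DBC·ABD·ABD·ABD
    A ↦ DBC
    B ↦ ABD
    C ↦ A  (constrained at step 1)
    D ↦ ACA  (constrained at step 1)

A->DBC, B->ABD, C->A, D->ACA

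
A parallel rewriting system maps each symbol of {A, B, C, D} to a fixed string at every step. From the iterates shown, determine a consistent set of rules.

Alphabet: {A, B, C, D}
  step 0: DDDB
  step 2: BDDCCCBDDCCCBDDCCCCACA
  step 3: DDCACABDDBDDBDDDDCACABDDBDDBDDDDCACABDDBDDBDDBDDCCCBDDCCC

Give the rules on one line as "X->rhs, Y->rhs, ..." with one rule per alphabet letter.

  step 2 ⇒ step 3: BDDCCCBDDCCCBDDCCCCACA ⇒ DD·CA·CA·BDD·BDD·BDD·DD·CA·CA·BDD·BDD·BDD·DD·CA·CA·BDD·BDD·BDD·BDD·CCC·BDD·CCC
    A ↦ CCC
    B ↦ DD
    C ↦ BDD
    D ↦ CA

A->CCC, B->DD, C->BDD, D->CA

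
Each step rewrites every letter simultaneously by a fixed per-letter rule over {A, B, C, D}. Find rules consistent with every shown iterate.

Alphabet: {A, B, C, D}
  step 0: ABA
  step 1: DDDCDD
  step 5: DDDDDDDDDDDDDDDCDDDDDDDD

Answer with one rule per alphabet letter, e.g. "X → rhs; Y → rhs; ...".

A->DD, B->DC, C->B, D->A

  step 0 ⇒ step 1: ABA ⇒ DD·DC·DD
    A ↦ DD
    B ↦ DC
    C ↦ B  (constrained at step 1)
    D ↦ A  (constrained at step 1)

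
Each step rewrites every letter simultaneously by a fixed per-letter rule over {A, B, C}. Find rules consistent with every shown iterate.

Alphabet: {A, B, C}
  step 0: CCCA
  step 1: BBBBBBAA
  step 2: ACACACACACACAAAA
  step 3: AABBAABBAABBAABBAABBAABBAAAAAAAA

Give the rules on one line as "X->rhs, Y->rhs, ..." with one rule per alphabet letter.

  step 2 ⇒ step 3: ACACACACACACAAAA ⇒ AA·BB·AA·BB·AA·BB·AA·BB·AA·BB·AA·BB·AA·AA·AA·AA
    A ↦ AA
    C ↦ BB
  step 1 ⇒ step 2: BBBBBBAA ⇒ AC·AC·AC·AC·AC·AC·AA·AA
    B ↦ AC

A->AA, B->AC, C->BB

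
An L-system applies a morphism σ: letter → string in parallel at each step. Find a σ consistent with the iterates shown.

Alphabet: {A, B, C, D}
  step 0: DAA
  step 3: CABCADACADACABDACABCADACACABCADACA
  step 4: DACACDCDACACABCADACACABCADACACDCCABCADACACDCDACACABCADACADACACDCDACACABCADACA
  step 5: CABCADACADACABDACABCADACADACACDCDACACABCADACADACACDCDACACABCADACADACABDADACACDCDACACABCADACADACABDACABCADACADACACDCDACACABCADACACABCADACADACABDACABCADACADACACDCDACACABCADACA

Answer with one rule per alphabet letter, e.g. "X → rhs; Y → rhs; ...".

  step 4 ⇒ step 5: DACACDCDACACABCADACACABCADACACDCCABCADACACDCDACACABCADACADACACDCDACACABCADACA ⇒ CAB·CA·DA·CA·DA·CAB·DA·CAB·CA·DA·CA·DA·CA·CDC·DA·CA·CAB·CA·DA·CA·DA·CA·CDC·DA·CA·CAB·CA·DA·CA·DA·CAB·DA·DA·CA·CDC·DA·CA·CAB·CA·DA·CA·DA·CAB·DA·CAB·CA·DA·CA·DA·CA·CDC·DA·CA·CAB·CA·DA·CA·CAB·CA·DA·CA·DA·CAB·DA·CAB·CA·DA·CA·DA·CA·CDC·DA·CA·CAB·CA·DA·CA
    A ↦ CA
    B ↦ CDC
    C ↦ DA
    D ↦ CAB

A->CA, B->CDC, C->DA, D->CAB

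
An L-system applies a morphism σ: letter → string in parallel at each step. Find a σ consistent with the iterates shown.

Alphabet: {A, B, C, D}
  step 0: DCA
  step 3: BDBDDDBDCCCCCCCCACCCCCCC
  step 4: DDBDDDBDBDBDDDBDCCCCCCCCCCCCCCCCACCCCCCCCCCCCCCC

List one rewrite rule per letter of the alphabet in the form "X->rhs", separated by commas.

  step 3 ⇒ step 4: BDBDDDBDCCCCCCCCACCCCCCC ⇒ DD·BD·DD·BD·BD·BD·DD·BD·CC·CC·CC·CC·CC·CC·CC·CC·AC·CC·CC·CC·CC·CC·CC·CC
    A ↦ AC
    B ↦ DD
    C ↦ CC
    D ↦ BD

A->AC, B->DD, C->CC, D->BD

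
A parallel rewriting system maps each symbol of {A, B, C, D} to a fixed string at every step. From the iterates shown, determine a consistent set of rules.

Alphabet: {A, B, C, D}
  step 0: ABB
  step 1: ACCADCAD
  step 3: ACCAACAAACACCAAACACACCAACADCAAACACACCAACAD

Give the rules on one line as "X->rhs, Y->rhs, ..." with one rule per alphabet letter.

A->AC, B->CAD, C->CAA, D->B

  step 0 ⇒ step 1: ABB ⇒ AC·CAD·CAD
    A ↦ AC
    B ↦ CAD
    C ↦ CAA  (constrained at step 1)
    D ↦ B  (constrained at step 1)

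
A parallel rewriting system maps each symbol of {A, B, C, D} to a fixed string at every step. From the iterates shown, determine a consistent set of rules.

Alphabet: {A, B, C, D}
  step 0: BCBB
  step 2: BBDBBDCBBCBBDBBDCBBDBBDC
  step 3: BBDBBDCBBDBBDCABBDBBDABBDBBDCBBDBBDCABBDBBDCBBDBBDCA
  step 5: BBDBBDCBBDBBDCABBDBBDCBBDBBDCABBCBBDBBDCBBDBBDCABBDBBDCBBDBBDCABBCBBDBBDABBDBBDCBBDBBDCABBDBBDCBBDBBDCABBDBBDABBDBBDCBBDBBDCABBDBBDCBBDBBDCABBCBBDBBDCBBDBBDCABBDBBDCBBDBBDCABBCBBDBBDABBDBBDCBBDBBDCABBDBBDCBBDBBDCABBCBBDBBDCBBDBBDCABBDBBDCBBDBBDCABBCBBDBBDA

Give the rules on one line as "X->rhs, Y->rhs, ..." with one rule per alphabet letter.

  step 2 ⇒ step 3: BBDBBDCBBCBBDBBDCBBDBBDC ⇒ BBD·BBD·C·BBD·BBD·C·A·BBD·BBD·A·BBD·BBD·C·BBD·BBD·C·A·BBD·BBD·C·BBD·BBD·C·A
    B ↦ BBD
    C ↦ A
    D ↦ C
    A ↦ BBC  (constrained at step 3)

A->BBC, B->BBD, C->A, D->C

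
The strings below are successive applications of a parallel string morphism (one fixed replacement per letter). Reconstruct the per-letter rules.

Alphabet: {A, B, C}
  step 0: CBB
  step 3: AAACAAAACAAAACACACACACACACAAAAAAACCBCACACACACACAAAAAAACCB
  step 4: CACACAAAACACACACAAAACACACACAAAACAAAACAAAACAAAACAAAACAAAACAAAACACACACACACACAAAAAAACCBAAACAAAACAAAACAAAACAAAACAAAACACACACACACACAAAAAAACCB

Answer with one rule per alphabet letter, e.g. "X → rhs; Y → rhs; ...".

A->CA, B->CCB, C->AAA

  step 3 ⇒ step 4: AAACAAAACAAAACACACACACACACAAAAAAACCBCACACACACACAAAAAAACCB ⇒ CA·CA·CA·AAA·CA·CA·CA·CA·AAA·CA·CA·CA·CA·AAA·CA·AAA·CA·AAA·CA·AAA·CA·AAA·CA·AAA·CA·AAA·CA·CA·CA·CA·CA·CA·CA·AAA·AAA·CCB·AAA·CA·AAA·CA·AAA·CA·AAA·CA·AAA·CA·AAA·CA·CA·CA·CA·CA·CA·CA·AAA·AAA·CCB
    A ↦ CA
    B ↦ CCB
    C ↦ AAA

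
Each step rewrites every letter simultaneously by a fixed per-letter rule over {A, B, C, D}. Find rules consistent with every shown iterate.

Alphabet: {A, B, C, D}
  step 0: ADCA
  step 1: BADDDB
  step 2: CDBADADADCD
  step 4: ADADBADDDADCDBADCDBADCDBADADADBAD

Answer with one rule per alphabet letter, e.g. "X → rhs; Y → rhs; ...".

  step 1 ⇒ step 2: BADDDB ⇒ CD·B·AD·AD·AD·CD
    A ↦ B
    B ↦ CD
    D ↦ AD
  step 0 ⇒ step 1: ADCA ⇒ B·AD·DD·B
    C ↦ DD

A->B, B->CD, C->DD, D->AD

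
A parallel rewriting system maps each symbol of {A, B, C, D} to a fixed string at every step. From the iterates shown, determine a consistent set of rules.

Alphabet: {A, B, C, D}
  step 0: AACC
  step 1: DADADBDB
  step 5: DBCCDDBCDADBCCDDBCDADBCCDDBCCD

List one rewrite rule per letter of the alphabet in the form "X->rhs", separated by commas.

  step 0 ⇒ step 1: AACC ⇒ DA·DA·DB·DB
    A ↦ DA
    C ↦ DB
    B ↦ D  (constrained at step 1)
    D ↦ C  (constrained at step 1)

A->DA, B->D, C->DB, D->C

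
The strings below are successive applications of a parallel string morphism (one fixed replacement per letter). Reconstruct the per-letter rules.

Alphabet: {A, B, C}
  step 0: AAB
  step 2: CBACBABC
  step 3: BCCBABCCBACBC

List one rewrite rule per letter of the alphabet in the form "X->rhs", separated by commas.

A->BA, B->C, C->BC

  step 2 ⇒ step 3: CBACBABC ⇒ BC·C·BA·BC·C·BA·C·BC
    A ↦ BA
    B ↦ C
    C ↦ BC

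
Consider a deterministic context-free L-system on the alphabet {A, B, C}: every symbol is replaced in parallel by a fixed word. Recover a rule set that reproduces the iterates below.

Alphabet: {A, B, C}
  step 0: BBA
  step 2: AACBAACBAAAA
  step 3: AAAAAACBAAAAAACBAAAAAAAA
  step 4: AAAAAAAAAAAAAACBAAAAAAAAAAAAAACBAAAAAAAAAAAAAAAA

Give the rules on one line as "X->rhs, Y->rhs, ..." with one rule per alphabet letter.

A->AA, B->CB, C->AA

  step 3 ⇒ step 4: AAAAAACBAAAAAACBAAAAAAAA ⇒ AA·AA·AA·AA·AA·AA·AA·CB·AA·AA·AA·AA·AA·AA·AA·CB·AA·AA·AA·AA·AA·AA·AA·AA
    A ↦ AA
    B ↦ CB
    C ↦ AA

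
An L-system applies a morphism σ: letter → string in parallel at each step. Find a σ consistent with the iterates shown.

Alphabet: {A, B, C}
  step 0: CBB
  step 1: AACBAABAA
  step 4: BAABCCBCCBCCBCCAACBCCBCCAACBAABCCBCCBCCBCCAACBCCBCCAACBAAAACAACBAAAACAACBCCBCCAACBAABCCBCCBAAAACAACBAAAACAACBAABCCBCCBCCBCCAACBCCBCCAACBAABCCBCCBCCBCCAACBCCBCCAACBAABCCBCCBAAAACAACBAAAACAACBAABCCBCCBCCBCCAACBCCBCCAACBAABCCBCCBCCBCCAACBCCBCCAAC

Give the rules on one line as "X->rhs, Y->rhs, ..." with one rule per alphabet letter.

  step 0 ⇒ step 1: CBB ⇒ AAC·BAA·BAA
    B ↦ BAA
    C ↦ AAC
    A ↦ BCC  (constrained at step 1)

A->BCC, B->BAA, C->AAC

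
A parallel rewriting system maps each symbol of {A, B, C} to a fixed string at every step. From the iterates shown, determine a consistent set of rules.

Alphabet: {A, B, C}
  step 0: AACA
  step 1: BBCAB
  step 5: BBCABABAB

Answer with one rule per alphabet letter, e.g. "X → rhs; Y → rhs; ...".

  step 0 ⇒ step 1: AACA ⇒ B·B·CA·B
    A ↦ B
    C ↦ CA
    B ↦ A  (constrained at step 1)

A->B, B->A, C->CA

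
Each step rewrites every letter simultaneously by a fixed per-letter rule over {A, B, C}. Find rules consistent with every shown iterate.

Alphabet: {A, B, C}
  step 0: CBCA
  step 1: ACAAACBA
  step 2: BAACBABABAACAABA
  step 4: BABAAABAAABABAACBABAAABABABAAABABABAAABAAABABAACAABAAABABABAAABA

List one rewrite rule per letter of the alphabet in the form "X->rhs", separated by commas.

A->BA, B->AA, C->AC

  step 1 ⇒ step 2: ACAAACBA ⇒ BA·AC·BA·BA·BA·AC·AA·BA
    A ↦ BA
    B ↦ AA
    C ↦ AC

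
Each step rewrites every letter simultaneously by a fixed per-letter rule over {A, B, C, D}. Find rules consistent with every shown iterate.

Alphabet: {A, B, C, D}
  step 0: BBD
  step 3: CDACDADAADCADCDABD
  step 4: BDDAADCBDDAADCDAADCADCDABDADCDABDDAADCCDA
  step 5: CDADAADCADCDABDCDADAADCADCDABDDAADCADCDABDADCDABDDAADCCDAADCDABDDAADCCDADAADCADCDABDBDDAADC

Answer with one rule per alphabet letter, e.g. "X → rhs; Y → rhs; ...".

  step 4 ⇒ step 5: BDDAADCBDDAADCDAADCADCDABDADCDABDDAADCCDA ⇒ C·DA·DA·ADC·ADC·DA·BD·C·DA·DA·ADC·ADC·DA·BD·DA·ADC·ADC·DA·BD·ADC·DA·BD·DA·ADC·C·DA·ADC·DA·BD·DA·ADC·C·DA·DA·ADC·ADC·DA·BD·BD·DA·ADC
    A ↦ ADC
    B ↦ C
    C ↦ BD
    D ↦ DA

A->ADC, B->C, C->BD, D->DA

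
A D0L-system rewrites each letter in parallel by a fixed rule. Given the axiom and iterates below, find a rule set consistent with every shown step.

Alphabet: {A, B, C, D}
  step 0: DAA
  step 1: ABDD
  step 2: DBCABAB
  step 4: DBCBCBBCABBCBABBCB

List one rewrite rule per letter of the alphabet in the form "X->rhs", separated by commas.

A->D, B->BC, C->B, D->AB

  step 1 ⇒ step 2: ABDD ⇒ D·BC·AB·AB
    A ↦ D
    B ↦ BC
    D ↦ AB
    C ↦ B  (constrained at step 2)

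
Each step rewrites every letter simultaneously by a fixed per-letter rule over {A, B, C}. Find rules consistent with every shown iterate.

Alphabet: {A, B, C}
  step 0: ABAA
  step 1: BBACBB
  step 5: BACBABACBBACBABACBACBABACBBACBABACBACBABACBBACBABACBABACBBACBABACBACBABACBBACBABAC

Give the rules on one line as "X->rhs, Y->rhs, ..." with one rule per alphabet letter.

A->B, B->BAC, C->A

  step 0 ⇒ step 1: ABAA ⇒ B·BAC·B·B
    A ↦ B
    B ↦ BAC
    C ↦ A  (constrained at step 1)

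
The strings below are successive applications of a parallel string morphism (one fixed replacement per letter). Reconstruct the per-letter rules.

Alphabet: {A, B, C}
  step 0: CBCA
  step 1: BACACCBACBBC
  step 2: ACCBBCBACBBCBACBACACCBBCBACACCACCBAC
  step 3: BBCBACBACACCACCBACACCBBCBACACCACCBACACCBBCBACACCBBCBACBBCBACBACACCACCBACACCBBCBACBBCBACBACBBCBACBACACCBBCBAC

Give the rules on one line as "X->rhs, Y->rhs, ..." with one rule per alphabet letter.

A->BBC, B->ACC, C->BAC

  step 2 ⇒ step 3: ACCBBCBACBBCBACBACACCBBCBACACCACCBAC ⇒ BBC·BAC·BAC·ACC·ACC·BAC·ACC·BBC·BAC·ACC·ACC·BAC·ACC·BBC·BAC·ACC·BBC·BAC·BBC·BAC·BAC·ACC·ACC·BAC·ACC·BBC·BAC·BBC·BAC·BAC·BBC·BAC·BAC·ACC·BBC·BAC
    A ↦ BBC
    B ↦ ACC
    C ↦ BAC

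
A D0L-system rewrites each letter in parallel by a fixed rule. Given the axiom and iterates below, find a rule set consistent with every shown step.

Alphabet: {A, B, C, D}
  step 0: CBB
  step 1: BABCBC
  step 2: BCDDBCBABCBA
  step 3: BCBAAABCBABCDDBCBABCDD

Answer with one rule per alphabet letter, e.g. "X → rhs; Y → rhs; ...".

A->DD, B->BC, C->BA, D->A

  step 2 ⇒ step 3: BCDDBCBABCBA ⇒ BC·BA·A·A·BC·BA·BC·DD·BC·BA·BC·DD
    A ↦ DD
    B ↦ BC
    C ↦ BA
    D ↦ A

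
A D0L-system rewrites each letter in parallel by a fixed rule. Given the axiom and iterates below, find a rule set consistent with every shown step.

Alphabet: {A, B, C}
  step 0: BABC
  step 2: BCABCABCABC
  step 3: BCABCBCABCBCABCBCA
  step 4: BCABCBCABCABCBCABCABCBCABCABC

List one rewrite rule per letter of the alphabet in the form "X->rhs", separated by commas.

A->BC, B->BC, C->A

  step 3 ⇒ step 4: BCABCBCABCBCABCBCA ⇒ BC·A·BC·BC·A·BC·A·BC·BC·A·BC·A·BC·BC·A·BC·A·BC
    A ↦ BC
    B ↦ BC
    C ↦ A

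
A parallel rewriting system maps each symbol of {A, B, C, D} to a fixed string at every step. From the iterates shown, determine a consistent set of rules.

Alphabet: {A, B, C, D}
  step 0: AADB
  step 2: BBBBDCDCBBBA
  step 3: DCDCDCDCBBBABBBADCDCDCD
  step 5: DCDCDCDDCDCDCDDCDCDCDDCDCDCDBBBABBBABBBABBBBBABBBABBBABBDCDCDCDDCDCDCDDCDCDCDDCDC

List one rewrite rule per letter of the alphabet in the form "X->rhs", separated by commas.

A->D, B->DC, C->BA, D->BB

  step 2 ⇒ step 3: BBBBDCDCBBBA ⇒ DC·DC·DC·DC·BB·BA·BB·BA·DC·DC·DC·D
    A ↦ D
    B ↦ DC
    C ↦ BA
    D ↦ BB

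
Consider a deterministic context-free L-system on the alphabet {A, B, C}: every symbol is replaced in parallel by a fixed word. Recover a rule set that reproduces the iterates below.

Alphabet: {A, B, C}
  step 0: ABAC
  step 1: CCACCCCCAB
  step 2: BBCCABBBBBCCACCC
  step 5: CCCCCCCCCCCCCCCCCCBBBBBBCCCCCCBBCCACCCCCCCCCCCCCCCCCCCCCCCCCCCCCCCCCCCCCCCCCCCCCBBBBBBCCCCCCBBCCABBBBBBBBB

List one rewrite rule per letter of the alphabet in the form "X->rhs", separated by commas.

A->CCA, B->CCC, C->B

  step 1 ⇒ step 2: CCACCCCCAB ⇒ B·B·CCA·B·B·B·B·B·CCA·CCC
    A ↦ CCA
    B ↦ CCC
    C ↦ B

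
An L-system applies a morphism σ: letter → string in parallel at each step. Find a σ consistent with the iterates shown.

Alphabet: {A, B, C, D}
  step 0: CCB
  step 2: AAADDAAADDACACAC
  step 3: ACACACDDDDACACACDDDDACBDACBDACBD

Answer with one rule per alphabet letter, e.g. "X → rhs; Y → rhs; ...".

  step 2 ⇒ step 3: AAADDAAADDACACAC ⇒ AC·AC·AC·DD·DD·AC·AC·AC·DD·DD·AC·BD·AC·BD·AC·BD
    A ↦ AC
    C ↦ BD
    D ↦ DD
    B ↦ AAA  (constrained at step 0)

A->AC, B->AAA, C->BD, D->DD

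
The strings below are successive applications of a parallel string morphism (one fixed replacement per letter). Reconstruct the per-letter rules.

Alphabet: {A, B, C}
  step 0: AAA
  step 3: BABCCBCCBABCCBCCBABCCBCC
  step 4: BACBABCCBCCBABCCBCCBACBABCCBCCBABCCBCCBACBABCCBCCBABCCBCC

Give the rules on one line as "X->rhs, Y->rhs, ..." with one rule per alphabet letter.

  step 3 ⇒ step 4: BABCCBCCBABCCBCCBABCCBCC ⇒ BA·C·BA·BCC·BCC·BA·BCC·BCC·BA·C·BA·BCC·BCC·BA·BCC·BCC·BA·C·BA·BCC·BCC·BA·BCC·BCC
    A ↦ C
    B ↦ BA
    C ↦ BCC

A->C, B->BA, C->BCC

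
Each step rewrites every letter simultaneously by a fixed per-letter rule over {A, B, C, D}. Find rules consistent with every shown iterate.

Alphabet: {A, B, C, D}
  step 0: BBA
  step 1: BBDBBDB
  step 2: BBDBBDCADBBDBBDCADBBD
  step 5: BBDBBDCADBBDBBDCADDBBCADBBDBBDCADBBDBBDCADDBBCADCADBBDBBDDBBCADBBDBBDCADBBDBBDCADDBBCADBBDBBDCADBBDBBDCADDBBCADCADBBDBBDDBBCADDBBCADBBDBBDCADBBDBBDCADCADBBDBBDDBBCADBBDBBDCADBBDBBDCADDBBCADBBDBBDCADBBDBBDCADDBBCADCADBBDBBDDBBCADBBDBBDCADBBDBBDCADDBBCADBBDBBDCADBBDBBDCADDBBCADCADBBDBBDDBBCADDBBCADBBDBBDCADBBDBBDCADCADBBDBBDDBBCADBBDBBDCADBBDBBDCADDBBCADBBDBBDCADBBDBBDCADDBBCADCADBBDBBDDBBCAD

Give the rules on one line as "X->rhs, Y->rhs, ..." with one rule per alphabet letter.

  step 1 ⇒ step 2: BBDBBDB ⇒ BBD·BBD·CAD·BBD·BBD·CAD·BBD
    B ↦ BBD
    D ↦ CAD
  step 0 ⇒ step 1: BBA ⇒ BBD·BBD·B
    A ↦ B
    C ↦ DB  (constrained at step 2)

A->B, B->BBD, C->DB, D->CAD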